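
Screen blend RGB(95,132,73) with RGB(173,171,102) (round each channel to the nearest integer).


Screen: C = 255 - (255-A)×(255-B)/255, rounded to nearest integer
R: 255 - (255-95)×(255-173)/255 = 255 - 13120/255 ≈ 255 - 51.451 = 203.549 → 204
G: 255 - (255-132)×(255-171)/255 = 255 - 10332/255 ≈ 255 - 40.518 = 214.482 → 214
B: 255 - (255-73)×(255-102)/255 = 255 - 27846/255 ≈ 255 - 109.200 = 145.800 → 146
= RGB(204, 214, 146)


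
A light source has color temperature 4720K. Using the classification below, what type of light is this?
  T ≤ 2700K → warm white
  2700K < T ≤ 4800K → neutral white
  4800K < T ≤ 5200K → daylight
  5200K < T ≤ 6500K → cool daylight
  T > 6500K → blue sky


Temperature: 4720K
2700K < 4720K ≤ 4800K → neutral white
Classification: neutral white


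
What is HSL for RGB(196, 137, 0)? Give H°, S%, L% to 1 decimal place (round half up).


Normalize: R'=196/255≈0.7686, G'=137/255≈0.5373, B'=0/255≈0.0000
Max=196/255, Min=0/255, Δ=Max-Min=196/255
L = (Max+Min)/2 = (196+0)/510 = 196/510 = 0.38431… → L = 38.4%
L ≤ 0.5 → S = Δ/(Max+Min) = 196/(196+0) = 196/196 = 1 → S = 100.0%
(the 1/255 factors cancel in S and H, so raw channel differences can be used)
Max is R' → H = 60 × (((G-B)/Δ) mod 6) = 60 × (((137-0)/196) mod 6)
  137/196 = 0.6989…
  H = 60 × 0.6989… = 41.938…° → H = 41.9°
= HSL(41.9°, 100.0%, 38.4%)


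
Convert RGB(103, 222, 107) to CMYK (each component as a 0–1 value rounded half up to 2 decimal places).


R'=103/255≈0.4039, G'=222/255≈0.8706, B'=107/255≈0.4196
K = 1 - max(R',G',B') = 1 - 222/255 = 33/255 = 0.12941… → 0.13
(1-R'-K)/(1-K) simplifies to (max-R)/max with max = 222:
C = (222-103)/222 = 119/222 = 0.53603… → 0.54
M = (222-222)/222 = 0/222 = 0 → 0.00
Y = (222-107)/222 = 115/222 = 0.51801… → 0.52
= CMYK(0.54, 0.00, 0.52, 0.13)


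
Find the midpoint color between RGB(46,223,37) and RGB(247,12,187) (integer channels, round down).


Midpoint: each channel = ⌊(C₁+C₂)/2⌋
R: ⌊(46+247)/2⌋ = 146
G: ⌊(223+12)/2⌋ = 117
B: ⌊(37+187)/2⌋ = 112
= RGB(146, 117, 112)


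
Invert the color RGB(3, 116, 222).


Invert: (255-R, 255-G, 255-B)
R: 255-3 = 252
G: 255-116 = 139
B: 255-222 = 33
= RGB(252, 139, 33)


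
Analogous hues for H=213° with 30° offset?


Base hue: 213°
Left analog: (213 - 30) mod 360 = 183°
Right analog: (213 + 30) mod 360 = 243°
Analogous hues = 183° and 243°


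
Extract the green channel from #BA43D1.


Color: #BA43D1
R = BA = 186
G = 43 = 67
B = D1 = 209
Green = 67


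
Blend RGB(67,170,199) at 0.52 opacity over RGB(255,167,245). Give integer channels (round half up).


C = α×F + (1-α)×B, with 1-α = 0.48
R: 0.52×67 + 0.48×255 = 34.84 + 122.40 = 157.24 → 157
G: 0.52×170 + 0.48×167 = 88.40 + 80.16 = 168.56 → 169
B: 0.52×199 + 0.48×245 = 103.48 + 117.60 = 221.08 → 221
= RGB(157, 169, 221)


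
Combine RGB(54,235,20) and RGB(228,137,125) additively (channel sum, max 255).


Additive: each channel = min(255, C₁+C₂)
R: 54+228 = 282 → 255
G: 235+137 = 372 → 255
B: 20+125 = 145 → 145
= RGB(255, 255, 145)


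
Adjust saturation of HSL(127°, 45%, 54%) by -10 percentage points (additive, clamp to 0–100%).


Original S = 45%
Adjustment = -10 percentage points
New S = 45 + (-10) = 35
Clamp to [0, 100] → 35
= HSL(127°, 35%, 54%)


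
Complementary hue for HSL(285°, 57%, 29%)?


Complement = opposite side of color wheel = hue + 180°
H' = (285 + 180) mod 360 = 105°
S and L unchanged.
= HSL(105°, 57%, 29%)


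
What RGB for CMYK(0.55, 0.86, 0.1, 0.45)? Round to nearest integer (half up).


R = 255 × (1-C) × (1-K) = 255 × 0.45 × 0.55 = 63.1125 → 63
G = 255 × (1-M) × (1-K) = 255 × 0.14 × 0.55 = 19.635 → 20
B = 255 × (1-Y) × (1-K) = 255 × 0.90 × 0.55 = 126.225 → 126
= RGB(63, 20, 126)


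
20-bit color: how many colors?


Colors = 2^bits = 2^20
= 1,048,576 colors


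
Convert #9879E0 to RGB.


98 → 152 (R)
79 → 121 (G)
E0 → 224 (B)
= RGB(152, 121, 224)


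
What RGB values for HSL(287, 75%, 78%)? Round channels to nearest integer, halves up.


H=287°, S=0.75, L=0.78
C = (1-|2L-1|)×S = (1-|0.56|)×0.75 = 0.33
H' = H/60 = 287/60 ≈ 4.7833; X = C×(1-|H' mod 2 - 1|) = 0.2585
m = L - C/2 = 0.78 - 0.165 = 0.615
Sector ⌊H'⌋ = 4 → (R',G',B') = (0.2585, 0.0, 0.33)
RGB = ((R'+m)×255, (G'+m)×255, (B'+m)×255) = (222.7425, 156.825, 240.975)
Round half up → RGB(223, 157, 241)


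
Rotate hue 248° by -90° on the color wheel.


New hue = (H + rotation) mod 360
New hue = (248 -90) mod 360
= 158 mod 360
= 158°


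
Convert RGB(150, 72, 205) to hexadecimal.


R = 150 → 96 (hex)
G = 72 → 48 (hex)
B = 205 → CD (hex)
Hex = #9648CD


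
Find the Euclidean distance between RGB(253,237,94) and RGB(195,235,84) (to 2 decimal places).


d = √[(R₁-R₂)² + (G₁-G₂)² + (B₁-B₂)²]
d = √[(253-195)² + (237-235)² + (94-84)²]
d = √[3364 + 4 + 100]
d = √3468
d ≈ 58.89


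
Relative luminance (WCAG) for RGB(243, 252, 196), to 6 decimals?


Linearize each channel (sRGB transfer function): c = v/255; c_lin = c/12.92 if c ≤ 0.04045, else ((c+0.055)/1.055)^2.4
  R: 243/255 ≈ 0.952941 > 0.04045 → ((0.952941+0.055)/1.055)^2.4 ≈ 0.896269
  G: 252/255 ≈ 0.988235 > 0.04045 → ((0.988235+0.055)/1.055)^2.4 ≈ 0.973445
  B: 196/255 ≈ 0.768627 > 0.04045 → ((0.768627+0.055)/1.055)^2.4 ≈ 0.552011
R_lin = 0.896269, G_lin = 0.973445, B_lin = 0.552011
L = 0.2126×R + 0.7152×G + 0.0722×B
L = 0.2126×0.896269 + 0.7152×0.973445 + 0.0722×0.552011
L ≈ 0.926610


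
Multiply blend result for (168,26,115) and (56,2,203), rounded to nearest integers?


Multiply: C = A×B/255, rounded to nearest integer
R: 168×56/255 = 9408/255 ≈ 36.894 → 37
G: 26×2/255 = 52/255 ≈ 0.204 → 0
B: 115×203/255 = 23345/255 ≈ 91.549 → 92
= RGB(37, 0, 92)


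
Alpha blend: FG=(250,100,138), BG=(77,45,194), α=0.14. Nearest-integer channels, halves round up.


C = α×F + (1-α)×B, with 1-α = 0.86
R: 0.14×250 + 0.86×77 = 35.00 + 66.22 = 101.22 → 101
G: 0.14×100 + 0.86×45 = 14.00 + 38.70 = 52.70 → 53
B: 0.14×138 + 0.86×194 = 19.32 + 166.84 = 186.16 → 186
= RGB(101, 53, 186)


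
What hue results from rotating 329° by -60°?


New hue = (H + rotation) mod 360
New hue = (329 -60) mod 360
= 269 mod 360
= 269°


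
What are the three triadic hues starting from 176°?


Triadic: equally spaced at 120° intervals
H1 = 176°
H2 = (176 + 120) mod 360 = 296°
H3 = (176 + 240) mod 360 = 56°
Triadic = 176°, 296°, 56°


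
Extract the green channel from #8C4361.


Color: #8C4361
R = 8C = 140
G = 43 = 67
B = 61 = 97
Green = 67


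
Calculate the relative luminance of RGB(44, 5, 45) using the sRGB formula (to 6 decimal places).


Linearize each channel (sRGB transfer function): c = v/255; c_lin = c/12.92 if c ≤ 0.04045, else ((c+0.055)/1.055)^2.4
  R: 44/255 ≈ 0.172549 > 0.04045 → ((0.172549+0.055)/1.055)^2.4 ≈ 0.025187
  G: 5/255 ≈ 0.019608 ≤ 0.04045 → 0.019608/12.92 ≈ 0.001518
  B: 45/255 ≈ 0.176471 > 0.04045 → ((0.176471+0.055)/1.055)^2.4 ≈ 0.026241
R_lin = 0.025187, G_lin = 0.001518, B_lin = 0.026241
L = 0.2126×R + 0.7152×G + 0.0722×B
L = 0.2126×0.025187 + 0.7152×0.001518 + 0.0722×0.026241
L ≈ 0.008335


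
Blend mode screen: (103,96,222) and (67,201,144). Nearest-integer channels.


Screen: C = 255 - (255-A)×(255-B)/255, rounded to nearest integer
R: 255 - (255-103)×(255-67)/255 = 255 - 28576/255 ≈ 255 - 112.063 = 142.937 → 143
G: 255 - (255-96)×(255-201)/255 = 255 - 8586/255 ≈ 255 - 33.671 = 221.329 → 221
B: 255 - (255-222)×(255-144)/255 = 255 - 3663/255 ≈ 255 - 14.365 = 240.635 → 241
= RGB(143, 221, 241)


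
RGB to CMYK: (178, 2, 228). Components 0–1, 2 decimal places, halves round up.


R'=178/255≈0.6980, G'=2/255≈0.0078, B'=228/255≈0.8941
K = 1 - max(R',G',B') = 1 - 228/255 = 27/255 = 0.10588… → 0.11
(1-R'-K)/(1-K) simplifies to (max-R)/max with max = 228:
C = (228-178)/228 = 50/228 = 0.21929… → 0.22
M = (228-2)/228 = 226/228 = 0.99122… → 0.99
Y = (228-228)/228 = 0/228 = 0 → 0.00
= CMYK(0.22, 0.99, 0.00, 0.11)


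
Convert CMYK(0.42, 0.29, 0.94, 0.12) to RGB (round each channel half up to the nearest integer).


R = 255 × (1-C) × (1-K) = 255 × 0.58 × 0.88 = 130.152 → 130
G = 255 × (1-M) × (1-K) = 255 × 0.71 × 0.88 = 159.324 → 159
B = 255 × (1-Y) × (1-K) = 255 × 0.06 × 0.88 = 13.464 → 13
= RGB(130, 159, 13)


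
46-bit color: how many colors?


Colors = 2^bits = 2^46
= 70,368,744,177,664 colors


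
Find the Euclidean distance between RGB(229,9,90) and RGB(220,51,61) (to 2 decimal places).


d = √[(R₁-R₂)² + (G₁-G₂)² + (B₁-B₂)²]
d = √[(229-220)² + (9-51)² + (90-61)²]
d = √[81 + 1764 + 841]
d = √2686
d ≈ 51.83


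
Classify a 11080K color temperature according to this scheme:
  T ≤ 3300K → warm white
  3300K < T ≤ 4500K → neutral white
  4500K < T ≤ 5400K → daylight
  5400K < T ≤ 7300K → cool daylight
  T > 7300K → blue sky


Temperature: 11080K
11080K > 7300K → blue sky
Classification: blue sky


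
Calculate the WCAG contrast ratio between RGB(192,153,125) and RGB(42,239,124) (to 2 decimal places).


Linearize each sRGB channel c=v/255: c/12.92 if c ≤ 0.04045 else ((c+0.055)/1.055)^2.4
L = 0.2126×R_lin + 0.7152×G_lin + 0.0722×B_lin
Color 1 (192,153,125):
  R=192: 192/255≈0.7529 > 0.04045 → ((0.7529+0.055)/1.055)^2.4 ≈ 0.52712
  G=153: 153/255≈0.6000 > 0.04045 → ((0.6000+0.055)/1.055)^2.4 ≈ 0.31855
  B=125: 125/255≈0.4902 > 0.04045 → ((0.4902+0.055)/1.055)^2.4 ≈ 0.20508
  L1 = 0.2126×0.52712 + 0.7152×0.31855 + 0.0722×0.20508 ≈ 0.35470
Color 2 (42,239,124):
  R=42: 42/255≈0.1647 > 0.04045 → ((0.1647+0.055)/1.055)^2.4 ≈ 0.02315
  G=239: 239/255≈0.9373 > 0.04045 → ((0.9373+0.055)/1.055)^2.4 ≈ 0.86316
  B=124: 124/255≈0.4863 > 0.04045 → ((0.4863+0.055)/1.055)^2.4 ≈ 0.20156
  L2 = 0.2126×0.02315 + 0.7152×0.86316 + 0.0722×0.20156 ≈ 0.63680
Lighter = 0.63680, Darker = 0.35470
Ratio = (L_lighter + 0.05) / (L_darker + 0.05)
Ratio = (0.63680 + 0.05) / (0.35470 + 0.05) = 0.68680 / 0.40470 ≈ 1.6971
Ratio ≈ 1.70:1


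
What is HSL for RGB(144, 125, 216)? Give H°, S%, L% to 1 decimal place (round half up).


Normalize: R'=144/255≈0.5647, G'=125/255≈0.4902, B'=216/255≈0.8471
Max=216/255, Min=125/255, Δ=Max-Min=91/255
L = (Max+Min)/2 = (216+125)/510 = 341/510 = 0.66862… → L = 66.9%
L > 0.5 → S = Δ/(2-Max-Min) = 91/(510-216-125) = 91/169 = 0.53846… → S = 53.8%
(the 1/255 factors cancel in S and H, so raw channel differences can be used)
Max is B' → H = 60 × ((R-G)/Δ + 4) = 60 × ((144-125)/91 + 4)
  19/91 + 4 = 0.2087… + 4 = 4.2087…
  H = 60 × 4.2087… = 252.527…° → H = 252.5°
= HSL(252.5°, 53.8%, 66.9%)


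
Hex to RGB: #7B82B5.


7B → 123 (R)
82 → 130 (G)
B5 → 181 (B)
= RGB(123, 130, 181)


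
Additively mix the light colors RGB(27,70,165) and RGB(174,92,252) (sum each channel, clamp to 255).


Additive: each channel = min(255, C₁+C₂)
R: 27+174 = 201 → 201
G: 70+92 = 162 → 162
B: 165+252 = 417 → 255
= RGB(201, 162, 255)


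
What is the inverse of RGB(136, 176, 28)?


Invert: (255-R, 255-G, 255-B)
R: 255-136 = 119
G: 255-176 = 79
B: 255-28 = 227
= RGB(119, 79, 227)


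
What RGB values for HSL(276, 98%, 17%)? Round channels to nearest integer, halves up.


H=276°, S=0.98, L=0.17
C = (1-|2L-1|)×S = (1-|-0.66|)×0.98 = 0.3332
H' = H/60 = 276/60 ≈ 4.6000; X = C×(1-|H' mod 2 - 1|) = 0.19992
m = L - C/2 = 0.17 - 0.1666 = 0.0034
Sector ⌊H'⌋ = 4 → (R',G',B') = (0.19992, 0.0, 0.3332)
RGB = ((R'+m)×255, (G'+m)×255, (B'+m)×255) = (51.8466, 0.867, 85.833)
Round half up → RGB(52, 1, 86)


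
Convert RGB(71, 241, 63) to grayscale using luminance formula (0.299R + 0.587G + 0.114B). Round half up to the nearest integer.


Gray = 0.299×R + 0.587×G + 0.114×B
Gray = 0.299×71 + 0.587×241 + 0.114×63
Gray = 21.229 + 141.467 + 7.182
Gray = 169.878 → round half up → 170
Gray = 170


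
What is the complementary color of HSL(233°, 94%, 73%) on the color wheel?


Complement = opposite side of color wheel = hue + 180°
H' = (233 + 180) mod 360 = 53°
S and L unchanged.
= HSL(53°, 94%, 73%)


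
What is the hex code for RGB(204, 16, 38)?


R = 204 → CC (hex)
G = 16 → 10 (hex)
B = 38 → 26 (hex)
Hex = #CC1026


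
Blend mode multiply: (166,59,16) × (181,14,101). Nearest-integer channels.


Multiply: C = A×B/255, rounded to nearest integer
R: 166×181/255 = 30046/255 ≈ 117.827 → 118
G: 59×14/255 = 826/255 ≈ 3.239 → 3
B: 16×101/255 = 1616/255 ≈ 6.337 → 6
= RGB(118, 3, 6)


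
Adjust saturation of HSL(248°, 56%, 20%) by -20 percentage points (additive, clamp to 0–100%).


Original S = 56%
Adjustment = -20 percentage points
New S = 56 + (-20) = 36
Clamp to [0, 100] → 36
= HSL(248°, 36%, 20%)


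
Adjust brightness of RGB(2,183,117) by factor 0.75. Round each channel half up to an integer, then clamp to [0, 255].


Multiply each channel by 0.75, round half up, clamp to [0, 255]
R: 2×0.75 = 1.5 → round → 2
G: 183×0.75 = 137.25 → round → 137
B: 117×0.75 = 87.75 → round → 88
= RGB(2, 137, 88)


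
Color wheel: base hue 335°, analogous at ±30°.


Base hue: 335°
Left analog: (335 - 30) mod 360 = 305°
Right analog: (335 + 30) mod 360 = 5°
Analogous hues = 305° and 5°


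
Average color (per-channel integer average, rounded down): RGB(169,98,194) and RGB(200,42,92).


Midpoint: each channel = ⌊(C₁+C₂)/2⌋
R: ⌊(169+200)/2⌋ = 184
G: ⌊(98+42)/2⌋ = 70
B: ⌊(194+92)/2⌋ = 143
= RGB(184, 70, 143)


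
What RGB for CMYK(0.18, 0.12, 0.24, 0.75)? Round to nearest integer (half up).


R = 255 × (1-C) × (1-K) = 255 × 0.82 × 0.25 = 52.275 → 52
G = 255 × (1-M) × (1-K) = 255 × 0.88 × 0.25 = 56.1 → 56
B = 255 × (1-Y) × (1-K) = 255 × 0.76 × 0.25 = 48.45 → 48
= RGB(52, 56, 48)


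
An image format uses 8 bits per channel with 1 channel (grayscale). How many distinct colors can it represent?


Total bits = 8 bits/channel × 1 channels = 8 bits
Distinct colors = 2^8
= 256 colors


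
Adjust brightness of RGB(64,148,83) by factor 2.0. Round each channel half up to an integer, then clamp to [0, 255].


Multiply each channel by 2.0, round half up, clamp to [0, 255]
R: 64×2.0 = 128
G: 148×2.0 = 296 → clamp → 255
B: 83×2.0 = 166
= RGB(128, 255, 166)


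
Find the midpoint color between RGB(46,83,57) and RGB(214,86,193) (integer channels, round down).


Midpoint: each channel = ⌊(C₁+C₂)/2⌋
R: ⌊(46+214)/2⌋ = 130
G: ⌊(83+86)/2⌋ = 84
B: ⌊(57+193)/2⌋ = 125
= RGB(130, 84, 125)


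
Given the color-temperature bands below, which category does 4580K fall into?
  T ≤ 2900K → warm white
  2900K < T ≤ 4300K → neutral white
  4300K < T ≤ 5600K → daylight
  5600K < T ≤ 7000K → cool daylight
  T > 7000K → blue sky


Temperature: 4580K
4300K < 4580K ≤ 5600K → daylight
Classification: daylight


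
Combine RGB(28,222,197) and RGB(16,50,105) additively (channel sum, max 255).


Additive: each channel = min(255, C₁+C₂)
R: 28+16 = 44 → 44
G: 222+50 = 272 → 255
B: 197+105 = 302 → 255
= RGB(44, 255, 255)


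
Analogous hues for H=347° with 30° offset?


Base hue: 347°
Left analog: (347 - 30) mod 360 = 317°
Right analog: (347 + 30) mod 360 = 17°
Analogous hues = 317° and 17°


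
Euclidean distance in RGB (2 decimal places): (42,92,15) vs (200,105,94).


d = √[(R₁-R₂)² + (G₁-G₂)² + (B₁-B₂)²]
d = √[(42-200)² + (92-105)² + (15-94)²]
d = √[24964 + 169 + 6241]
d = √31374
d ≈ 177.13


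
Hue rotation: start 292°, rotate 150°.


New hue = (H + rotation) mod 360
New hue = (292 + 150) mod 360
= 442 mod 360
= 82°


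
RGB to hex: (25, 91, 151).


R = 25 → 19 (hex)
G = 91 → 5B (hex)
B = 151 → 97 (hex)
Hex = #195B97


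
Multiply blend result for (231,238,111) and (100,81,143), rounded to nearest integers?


Multiply: C = A×B/255, rounded to nearest integer
R: 231×100/255 = 23100/255 ≈ 90.588 → 91
G: 238×81/255 = 19278/255 ≈ 75.600 → 76
B: 111×143/255 = 15873/255 ≈ 62.247 → 62
= RGB(91, 76, 62)


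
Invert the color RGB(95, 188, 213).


Invert: (255-R, 255-G, 255-B)
R: 255-95 = 160
G: 255-188 = 67
B: 255-213 = 42
= RGB(160, 67, 42)


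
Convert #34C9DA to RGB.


34 → 52 (R)
C9 → 201 (G)
DA → 218 (B)
= RGB(52, 201, 218)


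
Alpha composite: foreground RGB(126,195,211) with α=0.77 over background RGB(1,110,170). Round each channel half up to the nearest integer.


C = α×F + (1-α)×B, with 1-α = 0.23
R: 0.77×126 + 0.23×1 = 97.02 + 0.23 = 97.25 → 97
G: 0.77×195 + 0.23×110 = 150.15 + 25.30 = 175.45 → 175
B: 0.77×211 + 0.23×170 = 162.47 + 39.10 = 201.57 → 202
= RGB(97, 175, 202)


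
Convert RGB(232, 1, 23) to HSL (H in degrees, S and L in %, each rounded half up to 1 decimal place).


Normalize: R'=232/255≈0.9098, G'=1/255≈0.0039, B'=23/255≈0.0902
Max=232/255, Min=1/255, Δ=Max-Min=231/255
L = (Max+Min)/2 = (232+1)/510 = 233/510 = 0.45686… → L = 45.7%
L ≤ 0.5 → S = Δ/(Max+Min) = 231/(232+1) = 231/233 = 0.99141… → S = 99.1%
(the 1/255 factors cancel in S and H, so raw channel differences can be used)
Max is R' → H = 60 × (((G-B)/Δ) mod 6) = 60 × (((1-23)/231) mod 6)
  (-22)/231 = -0.0952…; negative, so add 6 → 5.9047…
  H = 60 × 5.9047… = 354.285…° → H = 354.3°
= HSL(354.3°, 99.1%, 45.7%)


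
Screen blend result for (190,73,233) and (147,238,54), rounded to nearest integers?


Screen: C = 255 - (255-A)×(255-B)/255, rounded to nearest integer
R: 255 - (255-190)×(255-147)/255 = 255 - 7020/255 ≈ 255 - 27.529 = 227.471 → 227
G: 255 - (255-73)×(255-238)/255 = 255 - 3094/255 ≈ 255 - 12.133 = 242.867 → 243
B: 255 - (255-233)×(255-54)/255 = 255 - 4422/255 ≈ 255 - 17.341 = 237.659 → 238
= RGB(227, 243, 238)


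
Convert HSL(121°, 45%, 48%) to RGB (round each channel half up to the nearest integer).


H=121°, S=0.45, L=0.48
C = (1-|2L-1|)×S = (1-|-0.04|)×0.45 = 0.432
H' = H/60 = 121/60 ≈ 2.0167; X = C×(1-|H' mod 2 - 1|) = 0.0072
m = L - C/2 = 0.48 - 0.216 = 0.264
Sector ⌊H'⌋ = 2 → (R',G',B') = (0.0, 0.432, 0.0072)
RGB = ((R'+m)×255, (G'+m)×255, (B'+m)×255) = (67.32, 177.48, 69.156)
Round half up → RGB(67, 177, 69)


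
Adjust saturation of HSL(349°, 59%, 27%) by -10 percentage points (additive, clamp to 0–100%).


Original S = 59%
Adjustment = -10 percentage points
New S = 59 + (-10) = 49
Clamp to [0, 100] → 49
= HSL(349°, 49%, 27%)


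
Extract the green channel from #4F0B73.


Color: #4F0B73
R = 4F = 79
G = 0B = 11
B = 73 = 115
Green = 11


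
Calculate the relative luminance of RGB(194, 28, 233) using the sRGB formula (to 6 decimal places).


Linearize each channel (sRGB transfer function): c = v/255; c_lin = c/12.92 if c ≤ 0.04045, else ((c+0.055)/1.055)^2.4
  R: 194/255 ≈ 0.760784 > 0.04045 → ((0.760784+0.055)/1.055)^2.4 ≈ 0.539479
  G: 28/255 ≈ 0.109804 > 0.04045 → ((0.109804+0.055)/1.055)^2.4 ≈ 0.011612
  B: 233/255 ≈ 0.913725 > 0.04045 → ((0.913725+0.055)/1.055)^2.4 ≈ 0.814847
R_lin = 0.539479, G_lin = 0.011612, B_lin = 0.814847
L = 0.2126×R + 0.7152×G + 0.0722×B
L = 0.2126×0.539479 + 0.7152×0.011612 + 0.0722×0.814847
L ≈ 0.181830


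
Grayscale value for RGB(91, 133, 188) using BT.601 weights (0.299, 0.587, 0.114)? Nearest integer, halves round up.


Gray = 0.299×R + 0.587×G + 0.114×B
Gray = 0.299×91 + 0.587×133 + 0.114×188
Gray = 27.209 + 78.071 + 21.432
Gray = 126.712 → round half up → 127
Gray = 127


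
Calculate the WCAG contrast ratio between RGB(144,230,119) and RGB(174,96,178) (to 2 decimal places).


Linearize each sRGB channel c=v/255: c/12.92 if c ≤ 0.04045 else ((c+0.055)/1.055)^2.4
L = 0.2126×R_lin + 0.7152×G_lin + 0.0722×B_lin
Color 1 (144,230,119):
  R=144: 144/255≈0.5647 > 0.04045 → ((0.5647+0.055)/1.055)^2.4 ≈ 0.27889
  G=230: 230/255≈0.9020 > 0.04045 → ((0.9020+0.055)/1.055)^2.4 ≈ 0.79130
  B=119: 119/255≈0.4667 > 0.04045 → ((0.4667+0.055)/1.055)^2.4 ≈ 0.18447
  L1 = 0.2126×0.27889 + 0.7152×0.79130 + 0.0722×0.18447 ≈ 0.63855
Color 2 (174,96,178):
  R=174: 174/255≈0.6824 > 0.04045 → ((0.6824+0.055)/1.055)^2.4 ≈ 0.42327
  G=96: 96/255≈0.3765 > 0.04045 → ((0.3765+0.055)/1.055)^2.4 ≈ 0.11697
  B=178: 178/255≈0.6980 > 0.04045 → ((0.6980+0.055)/1.055)^2.4 ≈ 0.44520
  L2 = 0.2126×0.42327 + 0.7152×0.11697 + 0.0722×0.44520 ≈ 0.20579
Lighter = 0.63855, Darker = 0.20579
Ratio = (L_lighter + 0.05) / (L_darker + 0.05)
Ratio = (0.63855 + 0.05) / (0.20579 + 0.05) = 0.68855 / 0.25579 ≈ 2.6919
Ratio ≈ 2.69:1


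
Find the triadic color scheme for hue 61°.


Triadic: equally spaced at 120° intervals
H1 = 61°
H2 = (61 + 120) mod 360 = 181°
H3 = (61 + 240) mod 360 = 301°
Triadic = 61°, 181°, 301°


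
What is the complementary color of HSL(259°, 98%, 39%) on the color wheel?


Complement = opposite side of color wheel = hue + 180°
H' = (259 + 180) mod 360 = 79°
S and L unchanged.
= HSL(79°, 98%, 39%)


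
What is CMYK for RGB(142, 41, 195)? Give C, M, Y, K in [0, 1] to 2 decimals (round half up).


R'=142/255≈0.5569, G'=41/255≈0.1608, B'=195/255≈0.7647
K = 1 - max(R',G',B') = 1 - 195/255 = 60/255 = 0.23529… → 0.24
(1-R'-K)/(1-K) simplifies to (max-R)/max with max = 195:
C = (195-142)/195 = 53/195 = 0.27179… → 0.27
M = (195-41)/195 = 154/195 = 0.78974… → 0.79
Y = (195-195)/195 = 0/195 = 0 → 0.00
= CMYK(0.27, 0.79, 0.00, 0.24)


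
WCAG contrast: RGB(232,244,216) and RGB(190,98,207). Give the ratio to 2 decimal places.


Linearize each sRGB channel c=v/255: c/12.92 if c ≤ 0.04045 else ((c+0.055)/1.055)^2.4
L = 0.2126×R_lin + 0.7152×G_lin + 0.0722×B_lin
Color 1 (232,244,216):
  R=232: 232/255≈0.9098 > 0.04045 → ((0.9098+0.055)/1.055)^2.4 ≈ 0.80695
  G=244: 244/255≈0.9569 > 0.04045 → ((0.9569+0.055)/1.055)^2.4 ≈ 0.90466
  B=216: 216/255≈0.8471 > 0.04045 → ((0.8471+0.055)/1.055)^2.4 ≈ 0.68669
  L1 = 0.2126×0.80695 + 0.7152×0.90466 + 0.0722×0.68669 ≈ 0.86815
Color 2 (190,98,207):
  R=190: 190/255≈0.7451 > 0.04045 → ((0.7451+0.055)/1.055)^2.4 ≈ 0.51492
  G=98: 98/255≈0.3843 > 0.04045 → ((0.3843+0.055)/1.055)^2.4 ≈ 0.12214
  B=207: 207/255≈0.8118 > 0.04045 → ((0.8118+0.055)/1.055)^2.4 ≈ 0.62396
  L2 = 0.2126×0.51492 + 0.7152×0.12214 + 0.0722×0.62396 ≈ 0.24188
Lighter = 0.86815, Darker = 0.24188
Ratio = (L_lighter + 0.05) / (L_darker + 0.05)
Ratio = (0.86815 + 0.05) / (0.24188 + 0.05) = 0.91815 / 0.29188 ≈ 3.1457
Ratio ≈ 3.15:1


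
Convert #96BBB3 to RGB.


96 → 150 (R)
BB → 187 (G)
B3 → 179 (B)
= RGB(150, 187, 179)


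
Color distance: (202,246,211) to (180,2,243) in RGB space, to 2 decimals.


d = √[(R₁-R₂)² + (G₁-G₂)² + (B₁-B₂)²]
d = √[(202-180)² + (246-2)² + (211-243)²]
d = √[484 + 59536 + 1024]
d = √61044
d ≈ 247.07


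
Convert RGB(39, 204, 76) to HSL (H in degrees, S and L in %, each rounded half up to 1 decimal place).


Normalize: R'=39/255≈0.1529, G'=204/255≈0.8000, B'=76/255≈0.2980
Max=204/255, Min=39/255, Δ=Max-Min=165/255
L = (Max+Min)/2 = (204+39)/510 = 243/510 = 0.47647… → L = 47.6%
L ≤ 0.5 → S = Δ/(Max+Min) = 165/(204+39) = 165/243 = 0.67901… → S = 67.9%
(the 1/255 factors cancel in S and H, so raw channel differences can be used)
Max is G' → H = 60 × ((B-R)/Δ + 2) = 60 × ((76-39)/165 + 2)
  37/165 + 2 = 0.2242… + 2 = 2.2242…
  H = 60 × 2.2242… = 133.454…° → H = 133.5°
= HSL(133.5°, 67.9%, 47.6%)


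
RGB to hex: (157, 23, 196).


R = 157 → 9D (hex)
G = 23 → 17 (hex)
B = 196 → C4 (hex)
Hex = #9D17C4


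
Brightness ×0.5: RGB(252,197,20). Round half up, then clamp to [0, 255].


Multiply each channel by 0.5, round half up, clamp to [0, 255]
R: 252×0.5 = 126
G: 197×0.5 = 98.5 → round → 99
B: 20×0.5 = 10
= RGB(126, 99, 10)


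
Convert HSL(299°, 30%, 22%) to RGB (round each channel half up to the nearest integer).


H=299°, S=0.30, L=0.22
C = (1-|2L-1|)×S = (1-|-0.56|)×0.30 = 0.132
H' = H/60 = 299/60 ≈ 4.9833; X = C×(1-|H' mod 2 - 1|) = 0.1298
m = L - C/2 = 0.22 - 0.066 = 0.154
Sector ⌊H'⌋ = 4 → (R',G',B') = (0.1298, 0.0, 0.132)
RGB = ((R'+m)×255, (G'+m)×255, (B'+m)×255) = (72.369, 39.27, 72.93)
Round half up → RGB(72, 39, 73)


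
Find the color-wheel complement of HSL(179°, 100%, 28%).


Complement = opposite side of color wheel = hue + 180°
H' = (179 + 180) mod 360 = 359°
S and L unchanged.
= HSL(359°, 100%, 28%)


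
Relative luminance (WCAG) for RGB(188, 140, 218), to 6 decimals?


Linearize each channel (sRGB transfer function): c = v/255; c_lin = c/12.92 if c ≤ 0.04045, else ((c+0.055)/1.055)^2.4
  R: 188/255 ≈ 0.737255 > 0.04045 → ((0.737255+0.055)/1.055)^2.4 ≈ 0.502886
  G: 140/255 ≈ 0.549020 > 0.04045 → ((0.549020+0.055)/1.055)^2.4 ≈ 0.262251
  B: 218/255 ≈ 0.854902 > 0.04045 → ((0.854902+0.055)/1.055)^2.4 ≈ 0.701102
R_lin = 0.502886, G_lin = 0.262251, B_lin = 0.701102
L = 0.2126×R + 0.7152×G + 0.0722×B
L = 0.2126×0.502886 + 0.7152×0.262251 + 0.0722×0.701102
L ≈ 0.345095


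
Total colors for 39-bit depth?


Colors = 2^bits = 2^39
= 549,755,813,888 colors


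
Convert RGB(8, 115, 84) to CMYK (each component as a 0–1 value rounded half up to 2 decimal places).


R'=8/255≈0.0314, G'=115/255≈0.4510, B'=84/255≈0.3294
K = 1 - max(R',G',B') = 1 - 115/255 = 140/255 = 0.54901… → 0.55
(1-R'-K)/(1-K) simplifies to (max-R)/max with max = 115:
C = (115-8)/115 = 107/115 = 0.93043… → 0.93
M = (115-115)/115 = 0/115 = 0 → 0.00
Y = (115-84)/115 = 31/115 = 0.26956… → 0.27
= CMYK(0.93, 0.00, 0.27, 0.55)


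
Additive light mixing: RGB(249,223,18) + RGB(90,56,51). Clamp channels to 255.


Additive: each channel = min(255, C₁+C₂)
R: 249+90 = 339 → 255
G: 223+56 = 279 → 255
B: 18+51 = 69 → 69
= RGB(255, 255, 69)


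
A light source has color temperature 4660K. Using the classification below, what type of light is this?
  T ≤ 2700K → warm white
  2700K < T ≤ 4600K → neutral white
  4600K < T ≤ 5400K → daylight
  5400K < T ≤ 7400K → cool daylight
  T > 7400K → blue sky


Temperature: 4660K
4600K < 4660K ≤ 5400K → daylight
Classification: daylight


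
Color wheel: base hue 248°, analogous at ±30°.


Base hue: 248°
Left analog: (248 - 30) mod 360 = 218°
Right analog: (248 + 30) mod 360 = 278°
Analogous hues = 218° and 278°


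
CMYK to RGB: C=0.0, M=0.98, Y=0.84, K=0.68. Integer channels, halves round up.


R = 255 × (1-C) × (1-K) = 255 × 1.00 × 0.32 = 81.6 → 82
G = 255 × (1-M) × (1-K) = 255 × 0.02 × 0.32 = 1.632 → 2
B = 255 × (1-Y) × (1-K) = 255 × 0.16 × 0.32 = 13.056 → 13
= RGB(82, 2, 13)


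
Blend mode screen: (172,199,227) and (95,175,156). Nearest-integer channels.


Screen: C = 255 - (255-A)×(255-B)/255, rounded to nearest integer
R: 255 - (255-172)×(255-95)/255 = 255 - 13280/255 ≈ 255 - 52.078 = 202.922 → 203
G: 255 - (255-199)×(255-175)/255 = 255 - 4480/255 ≈ 255 - 17.569 = 237.431 → 237
B: 255 - (255-227)×(255-156)/255 = 255 - 2772/255 ≈ 255 - 10.871 = 244.129 → 244
= RGB(203, 237, 244)


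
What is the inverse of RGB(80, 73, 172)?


Invert: (255-R, 255-G, 255-B)
R: 255-80 = 175
G: 255-73 = 182
B: 255-172 = 83
= RGB(175, 182, 83)


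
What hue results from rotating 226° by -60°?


New hue = (H + rotation) mod 360
New hue = (226 -60) mod 360
= 166 mod 360
= 166°


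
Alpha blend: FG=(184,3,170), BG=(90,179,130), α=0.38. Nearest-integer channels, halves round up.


C = α×F + (1-α)×B, with 1-α = 0.62
R: 0.38×184 + 0.62×90 = 69.92 + 55.80 = 125.72 → 126
G: 0.38×3 + 0.62×179 = 1.14 + 110.98 = 112.12 → 112
B: 0.38×170 + 0.62×130 = 64.60 + 80.60 = 145.20 → 145
= RGB(126, 112, 145)


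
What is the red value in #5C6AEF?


Color: #5C6AEF
R = 5C = 92
G = 6A = 106
B = EF = 239
Red = 92


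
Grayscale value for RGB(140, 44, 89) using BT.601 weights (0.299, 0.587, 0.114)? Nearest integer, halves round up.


Gray = 0.299×R + 0.587×G + 0.114×B
Gray = 0.299×140 + 0.587×44 + 0.114×89
Gray = 41.860 + 25.828 + 10.146
Gray = 77.834 → round half up → 78
Gray = 78


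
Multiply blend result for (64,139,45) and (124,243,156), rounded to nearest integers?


Multiply: C = A×B/255, rounded to nearest integer
R: 64×124/255 = 7936/255 ≈ 31.122 → 31
G: 139×243/255 = 33777/255 ≈ 132.459 → 132
B: 45×156/255 = 7020/255 ≈ 27.529 → 28
= RGB(31, 132, 28)


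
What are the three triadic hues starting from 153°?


Triadic: equally spaced at 120° intervals
H1 = 153°
H2 = (153 + 120) mod 360 = 273°
H3 = (153 + 240) mod 360 = 33°
Triadic = 153°, 273°, 33°


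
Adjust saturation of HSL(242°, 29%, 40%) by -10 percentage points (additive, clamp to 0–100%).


Original S = 29%
Adjustment = -10 percentage points
New S = 29 + (-10) = 19
Clamp to [0, 100] → 19
= HSL(242°, 19%, 40%)


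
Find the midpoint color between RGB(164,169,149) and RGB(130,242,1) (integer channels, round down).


Midpoint: each channel = ⌊(C₁+C₂)/2⌋
R: ⌊(164+130)/2⌋ = 147
G: ⌊(169+242)/2⌋ = 205
B: ⌊(149+1)/2⌋ = 75
= RGB(147, 205, 75)


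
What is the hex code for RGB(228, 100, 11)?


R = 228 → E4 (hex)
G = 100 → 64 (hex)
B = 11 → 0B (hex)
Hex = #E4640B


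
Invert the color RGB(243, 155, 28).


Invert: (255-R, 255-G, 255-B)
R: 255-243 = 12
G: 255-155 = 100
B: 255-28 = 227
= RGB(12, 100, 227)


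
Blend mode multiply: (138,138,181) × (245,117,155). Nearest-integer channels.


Multiply: C = A×B/255, rounded to nearest integer
R: 138×245/255 = 33810/255 ≈ 132.588 → 133
G: 138×117/255 = 16146/255 ≈ 63.318 → 63
B: 181×155/255 = 28055/255 ≈ 110.020 → 110
= RGB(133, 63, 110)


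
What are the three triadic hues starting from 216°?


Triadic: equally spaced at 120° intervals
H1 = 216°
H2 = (216 + 120) mod 360 = 336°
H3 = (216 + 240) mod 360 = 96°
Triadic = 216°, 336°, 96°


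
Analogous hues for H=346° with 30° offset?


Base hue: 346°
Left analog: (346 - 30) mod 360 = 316°
Right analog: (346 + 30) mod 360 = 16°
Analogous hues = 316° and 16°


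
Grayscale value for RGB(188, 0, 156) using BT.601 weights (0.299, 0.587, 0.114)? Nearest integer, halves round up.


Gray = 0.299×R + 0.587×G + 0.114×B
Gray = 0.299×188 + 0.587×0 + 0.114×156
Gray = 56.212 + 0.000 + 17.784
Gray = 73.996 → round half up → 74
Gray = 74


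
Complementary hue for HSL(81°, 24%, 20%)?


Complement = opposite side of color wheel = hue + 180°
H' = (81 + 180) mod 360 = 261°
S and L unchanged.
= HSL(261°, 24%, 20%)


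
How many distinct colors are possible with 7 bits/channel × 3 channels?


Total bits = 7 bits/channel × 3 channels = 21 bits
Distinct colors = 2^21
= 2,097,152 colors


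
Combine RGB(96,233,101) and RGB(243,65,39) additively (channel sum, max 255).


Additive: each channel = min(255, C₁+C₂)
R: 96+243 = 339 → 255
G: 233+65 = 298 → 255
B: 101+39 = 140 → 140
= RGB(255, 255, 140)


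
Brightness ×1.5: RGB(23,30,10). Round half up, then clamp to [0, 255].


Multiply each channel by 1.5, round half up, clamp to [0, 255]
R: 23×1.5 = 34.5 → round → 35
G: 30×1.5 = 45
B: 10×1.5 = 15
= RGB(35, 45, 15)


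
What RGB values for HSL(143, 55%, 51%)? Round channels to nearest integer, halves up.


H=143°, S=0.55, L=0.51
C = (1-|2L-1|)×S = (1-|0.02|)×0.55 = 0.539
H' = H/60 = 143/60 ≈ 2.3833; X = C×(1-|H' mod 2 - 1|) ≈ 0.2066
m = L - C/2 = 0.51 - 0.2695 = 0.2405
Sector ⌊H'⌋ = 2 → (R',G',B') = (0.0, 0.539, ≈0.2066)
RGB = ((R'+m)×255, (G'+m)×255, (B'+m)×255) = (61.3275, 198.7725, 114.01475)
Round half up → RGB(61, 199, 114)


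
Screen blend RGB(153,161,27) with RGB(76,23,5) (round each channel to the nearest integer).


Screen: C = 255 - (255-A)×(255-B)/255, rounded to nearest integer
R: 255 - (255-153)×(255-76)/255 = 255 - 18258/255 ≈ 255 - 71.600 = 183.400 → 183
G: 255 - (255-161)×(255-23)/255 = 255 - 21808/255 ≈ 255 - 85.522 = 169.478 → 169
B: 255 - (255-27)×(255-5)/255 = 255 - 57000/255 ≈ 255 - 223.529 = 31.471 → 31
= RGB(183, 169, 31)


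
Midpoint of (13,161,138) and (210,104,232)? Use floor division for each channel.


Midpoint: each channel = ⌊(C₁+C₂)/2⌋
R: ⌊(13+210)/2⌋ = 111
G: ⌊(161+104)/2⌋ = 132
B: ⌊(138+232)/2⌋ = 185
= RGB(111, 132, 185)


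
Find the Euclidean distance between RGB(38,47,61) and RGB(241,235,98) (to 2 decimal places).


d = √[(R₁-R₂)² + (G₁-G₂)² + (B₁-B₂)²]
d = √[(38-241)² + (47-235)² + (61-98)²]
d = √[41209 + 35344 + 1369]
d = √77922
d ≈ 279.15


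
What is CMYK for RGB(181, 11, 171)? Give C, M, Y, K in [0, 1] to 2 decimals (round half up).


R'=181/255≈0.7098, G'=11/255≈0.0431, B'=171/255≈0.6706
K = 1 - max(R',G',B') = 1 - 181/255 = 74/255 = 0.29019… → 0.29
(1-R'-K)/(1-K) simplifies to (max-R)/max with max = 181:
C = (181-181)/181 = 0/181 = 0 → 0.00
M = (181-11)/181 = 170/181 = 0.93922… → 0.94
Y = (181-171)/181 = 10/181 = 0.05524… → 0.06
= CMYK(0.00, 0.94, 0.06, 0.29)


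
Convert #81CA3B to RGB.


81 → 129 (R)
CA → 202 (G)
3B → 59 (B)
= RGB(129, 202, 59)


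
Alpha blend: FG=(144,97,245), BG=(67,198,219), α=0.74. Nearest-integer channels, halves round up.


C = α×F + (1-α)×B, with 1-α = 0.26
R: 0.74×144 + 0.26×67 = 106.56 + 17.42 = 123.98 → 124
G: 0.74×97 + 0.26×198 = 71.78 + 51.48 = 123.26 → 123
B: 0.74×245 + 0.26×219 = 181.30 + 56.94 = 238.24 → 238
= RGB(124, 123, 238)


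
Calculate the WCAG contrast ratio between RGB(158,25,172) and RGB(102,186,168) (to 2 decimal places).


Linearize each sRGB channel c=v/255: c/12.92 if c ≤ 0.04045 else ((c+0.055)/1.055)^2.4
L = 0.2126×R_lin + 0.7152×G_lin + 0.0722×B_lin
Color 1 (158,25,172):
  R=158: 158/255≈0.6196 > 0.04045 → ((0.6196+0.055)/1.055)^2.4 ≈ 0.34191
  G=25: 25/255≈0.0980 > 0.04045 → ((0.0980+0.055)/1.055)^2.4 ≈ 0.00972
  B=172: 172/255≈0.6745 > 0.04045 → ((0.6745+0.055)/1.055)^2.4 ≈ 0.41254
  L1 = 0.2126×0.34191 + 0.7152×0.00972 + 0.0722×0.41254 ≈ 0.10943
Color 2 (102,186,168):
  R=102: 102/255≈0.4000 > 0.04045 → ((0.4000+0.055)/1.055)^2.4 ≈ 0.13287
  G=186: 186/255≈0.7294 > 0.04045 → ((0.7294+0.055)/1.055)^2.4 ≈ 0.49102
  B=168: 168/255≈0.6588 > 0.04045 → ((0.6588+0.055)/1.055)^2.4 ≈ 0.39157
  L2 = 0.2126×0.13287 + 0.7152×0.49102 + 0.0722×0.39157 ≈ 0.40770
Lighter = 0.40770, Darker = 0.10943
Ratio = (L_lighter + 0.05) / (L_darker + 0.05)
Ratio = (0.40770 + 0.05) / (0.10943 + 0.05) = 0.45770 / 0.15943 ≈ 2.8709
Ratio ≈ 2.87:1


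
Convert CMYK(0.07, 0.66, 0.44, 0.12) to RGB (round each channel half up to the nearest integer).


R = 255 × (1-C) × (1-K) = 255 × 0.93 × 0.88 = 208.692 → 209
G = 255 × (1-M) × (1-K) = 255 × 0.34 × 0.88 = 76.296 → 76
B = 255 × (1-Y) × (1-K) = 255 × 0.56 × 0.88 = 125.664 → 126
= RGB(209, 76, 126)


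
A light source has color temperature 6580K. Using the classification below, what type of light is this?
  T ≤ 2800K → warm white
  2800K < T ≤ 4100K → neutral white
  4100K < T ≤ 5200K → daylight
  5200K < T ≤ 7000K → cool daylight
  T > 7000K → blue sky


Temperature: 6580K
5200K < 6580K ≤ 7000K → cool daylight
Classification: cool daylight


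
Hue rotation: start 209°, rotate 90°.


New hue = (H + rotation) mod 360
New hue = (209 + 90) mod 360
= 299 mod 360
= 299°


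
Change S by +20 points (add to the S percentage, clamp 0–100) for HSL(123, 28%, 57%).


Original S = 28%
Adjustment = +20 percentage points
New S = 28 + (20) = 48
Clamp to [0, 100] → 48
= HSL(123°, 48%, 57%)


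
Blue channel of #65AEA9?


Color: #65AEA9
R = 65 = 101
G = AE = 174
B = A9 = 169
Blue = 169


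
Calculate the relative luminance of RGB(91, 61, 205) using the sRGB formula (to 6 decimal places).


Linearize each channel (sRGB transfer function): c = v/255; c_lin = c/12.92 if c ≤ 0.04045, else ((c+0.055)/1.055)^2.4
  R: 91/255 ≈ 0.356863 > 0.04045 → ((0.356863+0.055)/1.055)^2.4 ≈ 0.104616
  G: 61/255 ≈ 0.239216 > 0.04045 → ((0.239216+0.055)/1.055)^2.4 ≈ 0.046665
  B: 205/255 ≈ 0.803922 > 0.04045 → ((0.803922+0.055)/1.055)^2.4 ≈ 0.610496
R_lin = 0.104616, G_lin = 0.046665, B_lin = 0.610496
L = 0.2126×R + 0.7152×G + 0.0722×B
L = 0.2126×0.104616 + 0.7152×0.046665 + 0.0722×0.610496
L ≈ 0.099694


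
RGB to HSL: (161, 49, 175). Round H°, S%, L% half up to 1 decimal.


Normalize: R'=161/255≈0.6314, G'=49/255≈0.1922, B'=175/255≈0.6863
Max=175/255, Min=49/255, Δ=Max-Min=126/255
L = (Max+Min)/2 = (175+49)/510 = 224/510 = 0.43921… → L = 43.9%
L ≤ 0.5 → S = Δ/(Max+Min) = 126/(175+49) = 126/224 = 0.5625 → S = 56.3%
(the 1/255 factors cancel in S and H, so raw channel differences can be used)
Max is B' → H = 60 × ((R-G)/Δ + 4) = 60 × ((161-49)/126 + 4)
  112/126 + 4 = 0.8888… + 4 = 4.8888…
  H = 60 × 4.8888… = 293.333…° → H = 293.3°
= HSL(293.3°, 56.3%, 43.9%)


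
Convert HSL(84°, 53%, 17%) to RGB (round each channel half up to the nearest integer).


H=84°, S=0.53, L=0.17
C = (1-|2L-1|)×S = (1-|-0.66|)×0.53 = 0.1802
H' = H/60 = 84/60 ≈ 1.4000; X = C×(1-|H' mod 2 - 1|) = 0.10812
m = L - C/2 = 0.17 - 0.0901 = 0.0799
Sector ⌊H'⌋ = 1 → (R',G',B') = (0.10812, 0.1802, 0.0)
RGB = ((R'+m)×255, (G'+m)×255, (B'+m)×255) = (47.9451, 66.3255, 20.3745)
Round half up → RGB(48, 66, 20)


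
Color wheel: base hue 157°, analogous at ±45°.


Base hue: 157°
Left analog: (157 - 45) mod 360 = 112°
Right analog: (157 + 45) mod 360 = 202°
Analogous hues = 112° and 202°


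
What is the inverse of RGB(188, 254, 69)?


Invert: (255-R, 255-G, 255-B)
R: 255-188 = 67
G: 255-254 = 1
B: 255-69 = 186
= RGB(67, 1, 186)


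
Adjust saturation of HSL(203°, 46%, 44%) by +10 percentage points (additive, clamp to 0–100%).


Original S = 46%
Adjustment = +10 percentage points
New S = 46 + (10) = 56
Clamp to [0, 100] → 56
= HSL(203°, 56%, 44%)


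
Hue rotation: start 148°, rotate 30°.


New hue = (H + rotation) mod 360
New hue = (148 + 30) mod 360
= 178 mod 360
= 178°


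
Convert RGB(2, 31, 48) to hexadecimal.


R = 2 → 02 (hex)
G = 31 → 1F (hex)
B = 48 → 30 (hex)
Hex = #021F30


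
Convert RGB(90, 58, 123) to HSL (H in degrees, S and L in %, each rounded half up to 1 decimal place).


Normalize: R'=90/255≈0.3529, G'=58/255≈0.2275, B'=123/255≈0.4824
Max=123/255, Min=58/255, Δ=Max-Min=65/255
L = (Max+Min)/2 = (123+58)/510 = 181/510 = 0.35490… → L = 35.5%
L ≤ 0.5 → S = Δ/(Max+Min) = 65/(123+58) = 65/181 = 0.35911… → S = 35.9%
(the 1/255 factors cancel in S and H, so raw channel differences can be used)
Max is B' → H = 60 × ((R-G)/Δ + 4) = 60 × ((90-58)/65 + 4)
  32/65 + 4 = 0.4923… + 4 = 4.4923…
  H = 60 × 4.4923… = 269.538…° → H = 269.5°
= HSL(269.5°, 35.9%, 35.5%)


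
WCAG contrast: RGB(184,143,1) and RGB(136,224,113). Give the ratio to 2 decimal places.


Linearize each sRGB channel c=v/255: c/12.92 if c ≤ 0.04045 else ((c+0.055)/1.055)^2.4
L = 0.2126×R_lin + 0.7152×G_lin + 0.0722×B_lin
Color 1 (184,143,1):
  R=184: 184/255≈0.7216 > 0.04045 → ((0.7216+0.055)/1.055)^2.4 ≈ 0.47932
  G=143: 143/255≈0.5608 > 0.04045 → ((0.5608+0.055)/1.055)^2.4 ≈ 0.27468
  B=1: 1/255≈0.0039 ≤ 0.04045 → 0.0039/12.92 ≈ 0.00030
  L1 = 0.2126×0.47932 + 0.7152×0.27468 + 0.0722×0.00030 ≈ 0.29837
Color 2 (136,224,113):
  R=136: 136/255≈0.5333 > 0.04045 → ((0.5333+0.055)/1.055)^2.4 ≈ 0.24620
  G=224: 224/255≈0.8784 > 0.04045 → ((0.8784+0.055)/1.055)^2.4 ≈ 0.74540
  B=113: 113/255≈0.4431 > 0.04045 → ((0.4431+0.055)/1.055)^2.4 ≈ 0.16513
  L2 = 0.2126×0.24620 + 0.7152×0.74540 + 0.0722×0.16513 ≈ 0.59738
Lighter = 0.59738, Darker = 0.29837
Ratio = (L_lighter + 0.05) / (L_darker + 0.05)
Ratio = (0.59738 + 0.05) / (0.29837 + 0.05) = 0.64738 / 0.34837 ≈ 1.8583
Ratio ≈ 1.86:1
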